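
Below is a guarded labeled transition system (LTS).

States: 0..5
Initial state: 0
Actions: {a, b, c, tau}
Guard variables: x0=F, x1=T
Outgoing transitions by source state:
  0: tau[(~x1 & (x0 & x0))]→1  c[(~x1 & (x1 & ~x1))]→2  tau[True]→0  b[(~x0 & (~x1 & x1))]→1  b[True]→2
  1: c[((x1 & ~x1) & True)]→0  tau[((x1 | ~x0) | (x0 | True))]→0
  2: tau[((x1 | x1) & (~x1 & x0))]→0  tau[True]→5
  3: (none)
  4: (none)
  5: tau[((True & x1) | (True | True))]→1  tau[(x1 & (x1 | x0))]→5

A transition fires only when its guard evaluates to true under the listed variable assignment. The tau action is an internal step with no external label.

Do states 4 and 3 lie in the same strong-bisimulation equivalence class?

Refine partition for ~:
  P[0] = {{0,1,2,3,4,5}}
  P[1] = {{0},{1,2,5},{3,4}}
  P[2] = {{0},{1},{2,5},{3,4}}
  P[3] = {{0},{1},{2},{3,4},{5}}
5 equivalence class(es) (converged in 4)
class of 4: {3,4}; class of 3: {3,4}

Answer: BISIMILAR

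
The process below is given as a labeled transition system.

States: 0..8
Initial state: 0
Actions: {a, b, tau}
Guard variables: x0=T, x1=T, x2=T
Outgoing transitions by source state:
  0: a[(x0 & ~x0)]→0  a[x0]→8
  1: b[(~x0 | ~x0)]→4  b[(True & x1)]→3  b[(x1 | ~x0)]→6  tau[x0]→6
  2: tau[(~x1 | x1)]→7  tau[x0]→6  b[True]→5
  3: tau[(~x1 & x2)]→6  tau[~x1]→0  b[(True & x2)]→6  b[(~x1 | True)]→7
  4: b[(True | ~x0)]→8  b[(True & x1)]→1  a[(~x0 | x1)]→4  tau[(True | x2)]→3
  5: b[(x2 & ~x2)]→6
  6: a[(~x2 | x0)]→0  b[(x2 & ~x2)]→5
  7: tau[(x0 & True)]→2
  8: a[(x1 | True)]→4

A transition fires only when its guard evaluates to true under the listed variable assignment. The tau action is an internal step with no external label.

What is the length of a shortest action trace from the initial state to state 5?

BFS to 5:
  L0 = {0}
  L1 = {8}
  L2 = {4}
  L3 = {1,3}
  L4 = {6,7}
  L5 = {2}
  L6 = {5}
first hit 5 at d=6 via a·a·tau·b·tau·b

Answer: 6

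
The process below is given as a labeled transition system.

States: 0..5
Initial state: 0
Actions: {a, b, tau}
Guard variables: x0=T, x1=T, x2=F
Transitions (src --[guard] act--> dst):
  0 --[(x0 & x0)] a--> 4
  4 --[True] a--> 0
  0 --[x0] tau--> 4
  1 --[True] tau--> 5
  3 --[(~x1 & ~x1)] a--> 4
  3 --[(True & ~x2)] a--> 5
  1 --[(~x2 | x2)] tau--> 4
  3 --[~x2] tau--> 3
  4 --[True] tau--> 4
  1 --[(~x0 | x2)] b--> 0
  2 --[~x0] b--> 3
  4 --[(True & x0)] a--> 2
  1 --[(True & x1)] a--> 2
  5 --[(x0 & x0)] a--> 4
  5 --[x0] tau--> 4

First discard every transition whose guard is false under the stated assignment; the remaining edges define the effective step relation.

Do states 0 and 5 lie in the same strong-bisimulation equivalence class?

Refine partition for ~:
  round 0: {{0,1,2,3,4,5}}
  round 1: {{0,1,3,4,5},{2}}
  round 2: {{0,3,5},{1},{2},{4}}
  round 3: {{0,5},{1},{2},{3},{4}}
Fixed point at round 4; 5 class(es).
[0]={0,5}  [5]={0,5}

Answer: BISIMILAR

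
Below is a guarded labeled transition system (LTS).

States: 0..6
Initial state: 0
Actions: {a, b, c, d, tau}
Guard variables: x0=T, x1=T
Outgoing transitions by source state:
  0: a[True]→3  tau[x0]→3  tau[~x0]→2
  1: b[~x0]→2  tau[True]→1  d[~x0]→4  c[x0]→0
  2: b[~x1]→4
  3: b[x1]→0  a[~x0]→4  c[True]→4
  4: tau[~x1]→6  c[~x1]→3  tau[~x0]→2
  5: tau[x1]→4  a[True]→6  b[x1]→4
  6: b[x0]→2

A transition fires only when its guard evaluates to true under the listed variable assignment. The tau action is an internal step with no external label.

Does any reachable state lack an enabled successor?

Answer: DEADLOCK at state 4

Working:
R = {0,3,4}
  0: a→3  tau→3  [2 out]
  3: b→0  c→4  [2 out]
  4: ∅  [no exit]
witness 4: a·c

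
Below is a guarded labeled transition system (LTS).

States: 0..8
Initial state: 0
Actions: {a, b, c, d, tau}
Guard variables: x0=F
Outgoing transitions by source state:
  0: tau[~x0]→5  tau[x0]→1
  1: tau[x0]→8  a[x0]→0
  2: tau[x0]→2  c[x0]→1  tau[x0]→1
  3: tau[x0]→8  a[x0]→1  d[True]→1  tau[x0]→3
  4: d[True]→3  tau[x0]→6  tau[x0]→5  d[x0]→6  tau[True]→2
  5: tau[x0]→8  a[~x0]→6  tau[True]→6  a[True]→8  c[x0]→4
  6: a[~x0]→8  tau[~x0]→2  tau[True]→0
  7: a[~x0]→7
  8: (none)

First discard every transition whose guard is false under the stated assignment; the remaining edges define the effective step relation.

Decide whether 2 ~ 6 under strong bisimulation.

Answer: NOT BISIMILAR

Analysis:
Compute ~ classes (split until stable):
  round 0: {{0,1,2,3,4,5,6,7,8}}
  round 1: {{0},{1,2,8},{3},{4},{5,6},{7}}
  round 2: {{0},{1,2,8},{3},{4},{5},{6},{7}}
stable after 3 split(s): 7 block(s)
[2]={1,2,8}  [6]={6}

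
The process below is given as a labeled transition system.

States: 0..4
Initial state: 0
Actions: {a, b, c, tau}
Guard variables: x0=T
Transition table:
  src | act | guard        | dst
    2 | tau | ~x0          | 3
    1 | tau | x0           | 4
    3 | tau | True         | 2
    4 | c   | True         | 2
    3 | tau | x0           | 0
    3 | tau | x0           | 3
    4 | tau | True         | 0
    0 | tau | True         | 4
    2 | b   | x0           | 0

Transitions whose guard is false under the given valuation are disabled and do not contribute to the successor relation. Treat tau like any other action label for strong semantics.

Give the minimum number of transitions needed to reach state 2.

BFS to 2:
  L0 = {0}
  L1 = {4}
  L2 = {2}
2 enters at depth 2; path tau·c

Answer: 2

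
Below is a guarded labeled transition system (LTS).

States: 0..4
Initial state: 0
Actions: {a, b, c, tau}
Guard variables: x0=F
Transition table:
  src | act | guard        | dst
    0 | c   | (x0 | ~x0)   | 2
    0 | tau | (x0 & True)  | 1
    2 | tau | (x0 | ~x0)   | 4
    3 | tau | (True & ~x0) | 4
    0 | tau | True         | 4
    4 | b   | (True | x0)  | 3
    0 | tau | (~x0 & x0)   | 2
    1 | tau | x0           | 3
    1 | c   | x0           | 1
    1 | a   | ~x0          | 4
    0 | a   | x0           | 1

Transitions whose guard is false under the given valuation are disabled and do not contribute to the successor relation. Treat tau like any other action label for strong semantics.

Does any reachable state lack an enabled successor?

Answer: DEADLOCK-FREE

Analysis:
Reachable = {0,2,3,4}
  0: c→2  tau→4  [deg 2]
  2: tau→4  [deg 1]
  3: tau→4  [deg 1]
  4: b→3  [deg 1]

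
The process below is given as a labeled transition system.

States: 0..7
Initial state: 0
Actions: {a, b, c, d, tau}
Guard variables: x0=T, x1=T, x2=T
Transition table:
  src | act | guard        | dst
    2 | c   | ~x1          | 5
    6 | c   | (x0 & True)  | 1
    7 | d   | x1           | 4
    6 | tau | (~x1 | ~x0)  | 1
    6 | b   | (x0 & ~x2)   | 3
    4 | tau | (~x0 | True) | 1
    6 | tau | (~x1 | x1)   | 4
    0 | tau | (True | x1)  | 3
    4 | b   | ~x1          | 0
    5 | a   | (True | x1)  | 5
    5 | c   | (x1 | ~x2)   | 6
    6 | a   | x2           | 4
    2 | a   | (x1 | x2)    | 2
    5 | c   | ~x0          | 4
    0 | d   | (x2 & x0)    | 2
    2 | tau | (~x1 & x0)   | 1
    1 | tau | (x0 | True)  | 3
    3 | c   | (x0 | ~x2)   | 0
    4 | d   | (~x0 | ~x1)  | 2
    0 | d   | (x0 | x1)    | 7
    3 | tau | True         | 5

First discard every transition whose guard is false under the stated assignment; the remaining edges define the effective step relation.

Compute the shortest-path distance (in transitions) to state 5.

BFS to 5:
  L0 = {0}
  L1 = {2,3,7}
  L2 = {4,5}
depth(5)=2, e.g. tau·tau

Answer: 2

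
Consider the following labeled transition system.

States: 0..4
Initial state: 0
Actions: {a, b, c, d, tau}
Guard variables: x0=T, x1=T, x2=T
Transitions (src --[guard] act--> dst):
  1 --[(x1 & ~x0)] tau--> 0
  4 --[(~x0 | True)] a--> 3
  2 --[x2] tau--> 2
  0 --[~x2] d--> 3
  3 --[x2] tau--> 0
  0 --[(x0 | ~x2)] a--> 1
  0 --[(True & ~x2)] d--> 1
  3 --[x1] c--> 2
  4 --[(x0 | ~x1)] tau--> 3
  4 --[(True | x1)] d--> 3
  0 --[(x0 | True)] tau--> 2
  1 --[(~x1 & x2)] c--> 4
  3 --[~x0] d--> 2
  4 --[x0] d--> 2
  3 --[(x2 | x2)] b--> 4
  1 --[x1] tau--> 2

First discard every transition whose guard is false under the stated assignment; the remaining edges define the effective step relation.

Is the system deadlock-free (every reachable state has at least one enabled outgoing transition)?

Answer: DEADLOCK-FREE

Trace:
Reach set: {0,1,2}
  0: a→1  tau→2  [deg 2]
  1: tau→2  [deg 1]
  2: tau→2  [deg 1]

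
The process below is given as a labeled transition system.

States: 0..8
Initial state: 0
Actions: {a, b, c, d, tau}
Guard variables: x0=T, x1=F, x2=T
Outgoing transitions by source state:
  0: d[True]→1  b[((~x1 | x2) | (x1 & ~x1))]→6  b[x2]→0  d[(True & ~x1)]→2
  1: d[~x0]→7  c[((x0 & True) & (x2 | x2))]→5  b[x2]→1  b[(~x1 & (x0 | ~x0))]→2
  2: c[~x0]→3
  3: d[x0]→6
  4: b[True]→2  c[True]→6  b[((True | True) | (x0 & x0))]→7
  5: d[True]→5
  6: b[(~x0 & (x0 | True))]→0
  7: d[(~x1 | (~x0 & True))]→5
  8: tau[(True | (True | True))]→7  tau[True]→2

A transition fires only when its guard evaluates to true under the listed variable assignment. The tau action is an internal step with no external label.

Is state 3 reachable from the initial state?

Answer: UNREACHABLE

Analysis:
15 transition(s) survive guard evaluation.
depth 0: {0}
depth 1: {1,2,6}  now seen {0,1,2,6}
depth 2: {5}  now seen {0,1,2,5,6}
Reachable = {0,1,2,5,6}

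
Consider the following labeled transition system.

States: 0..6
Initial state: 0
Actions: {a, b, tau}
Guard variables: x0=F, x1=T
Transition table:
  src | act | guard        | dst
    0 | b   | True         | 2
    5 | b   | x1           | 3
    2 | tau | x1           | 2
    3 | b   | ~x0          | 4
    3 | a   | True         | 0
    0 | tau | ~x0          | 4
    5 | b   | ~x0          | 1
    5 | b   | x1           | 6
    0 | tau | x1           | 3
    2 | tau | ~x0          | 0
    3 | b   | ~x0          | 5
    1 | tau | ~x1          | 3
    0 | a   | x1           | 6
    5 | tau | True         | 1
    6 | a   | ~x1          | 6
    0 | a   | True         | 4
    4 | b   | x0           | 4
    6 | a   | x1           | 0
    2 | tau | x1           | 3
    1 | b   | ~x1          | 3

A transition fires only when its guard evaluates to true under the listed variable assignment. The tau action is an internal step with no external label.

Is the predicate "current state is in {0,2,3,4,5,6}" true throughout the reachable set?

Answer: INVARIANT VIOLATED at state 1

Working:
Inv-set: {0,2,3,4,5,6}
R = {0,1,2,3,4,5,6}
  0: safe
  1: VIOLATES
  2: safe
  3: safe
  4: safe
  5: safe
  6: safe
reach 1 via tau·b·b — violates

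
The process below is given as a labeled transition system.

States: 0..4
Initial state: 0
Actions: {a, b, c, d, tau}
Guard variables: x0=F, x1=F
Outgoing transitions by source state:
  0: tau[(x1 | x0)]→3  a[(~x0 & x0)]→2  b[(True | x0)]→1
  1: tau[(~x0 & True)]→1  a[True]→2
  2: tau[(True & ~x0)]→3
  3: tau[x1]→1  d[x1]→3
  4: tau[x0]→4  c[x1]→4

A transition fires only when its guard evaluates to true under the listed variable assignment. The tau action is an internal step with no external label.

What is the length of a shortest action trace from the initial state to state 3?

BFS to 3:
  L0 = {0}
  L1 = {1}
  L2 = {2}
  L3 = {3}
depth(3)=3, e.g. b·a·tau

Answer: 3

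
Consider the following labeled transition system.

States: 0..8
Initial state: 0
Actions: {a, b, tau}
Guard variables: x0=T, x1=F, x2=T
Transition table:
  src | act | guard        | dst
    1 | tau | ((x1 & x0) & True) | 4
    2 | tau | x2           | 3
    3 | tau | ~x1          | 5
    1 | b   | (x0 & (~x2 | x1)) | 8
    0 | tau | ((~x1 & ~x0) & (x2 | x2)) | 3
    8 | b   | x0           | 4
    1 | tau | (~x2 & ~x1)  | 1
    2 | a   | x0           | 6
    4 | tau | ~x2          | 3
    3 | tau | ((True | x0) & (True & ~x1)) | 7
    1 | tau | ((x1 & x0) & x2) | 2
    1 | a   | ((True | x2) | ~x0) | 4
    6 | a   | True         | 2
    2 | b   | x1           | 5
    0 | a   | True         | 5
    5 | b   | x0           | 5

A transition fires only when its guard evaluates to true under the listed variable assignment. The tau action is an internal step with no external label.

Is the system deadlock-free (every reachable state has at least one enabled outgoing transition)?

Reach set: {0,5}
  0: a→5  [1 exit(s)]
  5: b→5  [1 exit(s)]

Answer: DEADLOCK-FREE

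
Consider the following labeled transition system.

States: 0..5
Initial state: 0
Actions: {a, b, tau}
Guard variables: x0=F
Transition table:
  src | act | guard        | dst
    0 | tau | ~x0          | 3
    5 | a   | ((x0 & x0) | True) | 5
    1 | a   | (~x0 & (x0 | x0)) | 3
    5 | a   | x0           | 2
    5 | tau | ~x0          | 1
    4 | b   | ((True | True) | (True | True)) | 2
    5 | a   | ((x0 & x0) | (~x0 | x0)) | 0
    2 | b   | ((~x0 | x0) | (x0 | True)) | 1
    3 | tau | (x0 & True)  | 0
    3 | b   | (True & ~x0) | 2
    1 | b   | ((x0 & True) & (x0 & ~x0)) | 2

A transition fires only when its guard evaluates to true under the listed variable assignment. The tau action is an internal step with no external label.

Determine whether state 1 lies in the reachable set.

Answer: REACHABLE

Trace:
7 transition(s) survive guard evaluation.
Layer 0: {0}
Layer 1: {3}  total {0,3}
Layer 2: {2}  total {0,2,3}
Layer 3: {1}  total {0,1,2,3}
Reach set: {0,1,2,3}
trace reaching 1: tau·b·b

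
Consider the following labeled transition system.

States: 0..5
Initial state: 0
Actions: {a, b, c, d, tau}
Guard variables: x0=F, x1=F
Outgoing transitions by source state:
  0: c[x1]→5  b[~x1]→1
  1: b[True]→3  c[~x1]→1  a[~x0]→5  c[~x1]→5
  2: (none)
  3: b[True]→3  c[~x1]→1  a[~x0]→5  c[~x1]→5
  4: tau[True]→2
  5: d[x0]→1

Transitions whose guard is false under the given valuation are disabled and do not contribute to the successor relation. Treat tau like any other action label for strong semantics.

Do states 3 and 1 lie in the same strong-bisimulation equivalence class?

Answer: BISIMILAR

Working:
Compute ~ classes (split until stable):
  π0 = {{0,1,2,3,4,5}}
  π1 = {{0},{1,3},{2,5},{4}}
4 equivalence class(es) (converged in 2)
class of 3: {1,3}; class of 1: {1,3}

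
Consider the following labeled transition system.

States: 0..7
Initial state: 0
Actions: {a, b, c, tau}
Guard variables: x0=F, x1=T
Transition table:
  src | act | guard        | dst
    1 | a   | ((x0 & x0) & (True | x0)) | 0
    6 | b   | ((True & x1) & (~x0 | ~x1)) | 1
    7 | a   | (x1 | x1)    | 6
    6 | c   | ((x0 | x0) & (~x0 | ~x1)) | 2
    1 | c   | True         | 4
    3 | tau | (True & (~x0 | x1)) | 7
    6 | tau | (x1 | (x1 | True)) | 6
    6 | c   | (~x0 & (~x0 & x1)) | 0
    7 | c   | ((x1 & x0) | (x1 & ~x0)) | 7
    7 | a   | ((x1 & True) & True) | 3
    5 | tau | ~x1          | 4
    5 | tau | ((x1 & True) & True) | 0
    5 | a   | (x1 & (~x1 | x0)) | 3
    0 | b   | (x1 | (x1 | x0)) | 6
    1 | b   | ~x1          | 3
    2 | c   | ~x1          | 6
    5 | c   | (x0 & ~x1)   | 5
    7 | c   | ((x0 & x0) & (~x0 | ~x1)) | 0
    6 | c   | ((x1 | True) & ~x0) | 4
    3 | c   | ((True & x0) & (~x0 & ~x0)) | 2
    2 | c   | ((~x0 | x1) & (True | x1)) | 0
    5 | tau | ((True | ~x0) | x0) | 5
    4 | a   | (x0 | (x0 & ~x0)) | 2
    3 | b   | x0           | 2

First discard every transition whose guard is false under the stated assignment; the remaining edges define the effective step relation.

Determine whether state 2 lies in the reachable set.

Answer: UNREACHABLE

Trace:
After dropping false guards: 13 live edges.
depth 0: {0}
depth 1: {6}  total {0,6}
depth 2: {1,4}  total {0,1,4,6}
Reach set: {0,1,4,6}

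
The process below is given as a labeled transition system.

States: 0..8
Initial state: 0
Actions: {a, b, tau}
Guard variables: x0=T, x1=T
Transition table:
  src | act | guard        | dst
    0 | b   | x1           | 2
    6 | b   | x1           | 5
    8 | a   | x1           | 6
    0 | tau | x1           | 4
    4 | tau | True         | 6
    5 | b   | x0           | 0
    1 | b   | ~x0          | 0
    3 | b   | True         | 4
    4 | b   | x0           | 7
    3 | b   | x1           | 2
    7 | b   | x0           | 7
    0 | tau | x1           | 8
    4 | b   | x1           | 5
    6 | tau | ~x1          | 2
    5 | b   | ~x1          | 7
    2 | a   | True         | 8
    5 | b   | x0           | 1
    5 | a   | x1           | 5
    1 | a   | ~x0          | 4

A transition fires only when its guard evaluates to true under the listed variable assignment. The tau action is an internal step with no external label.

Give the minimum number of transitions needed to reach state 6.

Breadth-first toward 6:
  L0 = {0}
  L1 = {2,4,8}
  L2 = {5,6,7}
depth(6)=2, e.g. tau·tau

Answer: 2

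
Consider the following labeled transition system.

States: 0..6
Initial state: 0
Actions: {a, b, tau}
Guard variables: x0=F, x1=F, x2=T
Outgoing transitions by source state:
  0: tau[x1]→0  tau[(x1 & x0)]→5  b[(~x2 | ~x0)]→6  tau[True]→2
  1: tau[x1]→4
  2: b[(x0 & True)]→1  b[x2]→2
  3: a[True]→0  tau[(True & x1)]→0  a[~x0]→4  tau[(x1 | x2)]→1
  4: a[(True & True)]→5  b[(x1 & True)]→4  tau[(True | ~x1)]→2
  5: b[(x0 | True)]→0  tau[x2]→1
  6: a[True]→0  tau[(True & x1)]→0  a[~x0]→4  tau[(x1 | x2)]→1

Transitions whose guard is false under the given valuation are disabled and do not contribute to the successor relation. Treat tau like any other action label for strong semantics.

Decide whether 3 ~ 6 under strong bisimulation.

Refine partition for ~:
  π0 = {{0,1,2,3,4,5,6}}
  π1 = {{0,5},{1},{2},{3,4,6}}
  π2 = {{0},{1},{2},{3,6},{4},{5}}
stable after 3 split(s): 6 block(s)
class of 3: {3,6}; class of 6: {3,6}

Answer: BISIMILAR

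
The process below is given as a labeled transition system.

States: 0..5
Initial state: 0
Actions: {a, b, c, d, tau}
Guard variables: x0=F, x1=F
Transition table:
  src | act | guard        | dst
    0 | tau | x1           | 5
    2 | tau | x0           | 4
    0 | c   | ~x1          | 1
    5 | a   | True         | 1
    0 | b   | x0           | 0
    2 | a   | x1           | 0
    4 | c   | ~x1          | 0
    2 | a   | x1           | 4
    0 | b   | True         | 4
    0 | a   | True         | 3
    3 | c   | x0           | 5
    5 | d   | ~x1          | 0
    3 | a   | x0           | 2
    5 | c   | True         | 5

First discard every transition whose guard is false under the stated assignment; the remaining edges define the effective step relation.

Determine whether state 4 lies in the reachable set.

Guard filter leaves 7 enabled edge(s).
Layer 0: {0}
Layer 1: {1,3,4}  now seen {0,1,3,4}
R = {0,1,3,4}
trace reaching 4: b

Answer: REACHABLE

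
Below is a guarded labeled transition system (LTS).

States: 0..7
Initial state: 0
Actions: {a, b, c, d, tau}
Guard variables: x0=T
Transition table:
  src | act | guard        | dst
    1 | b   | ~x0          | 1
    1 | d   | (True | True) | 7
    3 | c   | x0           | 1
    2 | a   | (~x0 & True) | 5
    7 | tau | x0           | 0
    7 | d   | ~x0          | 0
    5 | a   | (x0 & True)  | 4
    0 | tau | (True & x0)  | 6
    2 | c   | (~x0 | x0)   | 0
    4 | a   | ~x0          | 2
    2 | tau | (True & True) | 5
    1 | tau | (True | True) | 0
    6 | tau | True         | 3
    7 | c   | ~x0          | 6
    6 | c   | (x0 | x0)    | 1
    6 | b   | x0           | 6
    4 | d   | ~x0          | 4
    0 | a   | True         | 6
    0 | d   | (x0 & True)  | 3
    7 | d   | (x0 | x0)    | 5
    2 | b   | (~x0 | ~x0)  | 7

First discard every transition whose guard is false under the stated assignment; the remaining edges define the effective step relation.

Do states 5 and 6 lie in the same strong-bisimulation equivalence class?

Answer: NOT BISIMILAR

Analysis:
Refine partition for ~:
  P[0] = {{0,1,2,3,4,5,6,7}}
  P[1] = {{0},{1,7},{2},{3},{4},{5},{6}}
  P[2] = {{0},{1},{2},{3},{4},{5},{6},{7}}
stable after 3 split(s): 8 block(s)
[5]={5}  [6]={6}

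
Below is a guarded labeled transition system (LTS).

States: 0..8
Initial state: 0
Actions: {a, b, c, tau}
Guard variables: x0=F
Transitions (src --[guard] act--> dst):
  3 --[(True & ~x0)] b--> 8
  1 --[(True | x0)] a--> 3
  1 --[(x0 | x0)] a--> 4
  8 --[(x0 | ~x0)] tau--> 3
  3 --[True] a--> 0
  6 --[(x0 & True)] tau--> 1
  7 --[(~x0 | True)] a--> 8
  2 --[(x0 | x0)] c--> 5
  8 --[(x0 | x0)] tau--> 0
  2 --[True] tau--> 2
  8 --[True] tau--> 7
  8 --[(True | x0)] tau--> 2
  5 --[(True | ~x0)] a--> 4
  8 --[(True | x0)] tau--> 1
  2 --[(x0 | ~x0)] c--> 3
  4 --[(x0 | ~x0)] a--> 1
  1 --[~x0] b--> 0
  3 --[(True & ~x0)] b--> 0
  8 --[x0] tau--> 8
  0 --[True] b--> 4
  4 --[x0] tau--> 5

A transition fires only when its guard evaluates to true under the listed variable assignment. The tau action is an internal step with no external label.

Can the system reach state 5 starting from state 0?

Answer: UNREACHABLE

Trace:
15 transition(s) survive guard evaluation.
L0 = {0}
L1 = {4}  now seen {0,4}
L2 = {1}  now seen {0,1,4}
L3 = {3}  now seen {0,1,3,4}
L4 = {8}  now seen {0,1,3,4,8}
L5 = {2,7}  now seen {0,1,2,3,4,7,8}
R = {0,1,2,3,4,7,8}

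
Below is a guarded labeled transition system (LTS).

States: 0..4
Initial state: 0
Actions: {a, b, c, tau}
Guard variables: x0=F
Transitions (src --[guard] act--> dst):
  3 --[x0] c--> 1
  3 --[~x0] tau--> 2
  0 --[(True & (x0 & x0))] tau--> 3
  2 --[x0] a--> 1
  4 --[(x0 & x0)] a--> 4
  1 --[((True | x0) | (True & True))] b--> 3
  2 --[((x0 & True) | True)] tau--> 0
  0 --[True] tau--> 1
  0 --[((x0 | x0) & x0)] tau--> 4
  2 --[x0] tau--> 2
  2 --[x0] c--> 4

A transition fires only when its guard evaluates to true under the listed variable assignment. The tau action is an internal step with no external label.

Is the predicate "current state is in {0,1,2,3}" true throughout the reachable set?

Inv-set: {0,1,2,3}
Reachable = {0,1,2,3}
  0: ✓
  1: ✓
  2: ✓
  3: ✓

Answer: INVARIANT HOLDS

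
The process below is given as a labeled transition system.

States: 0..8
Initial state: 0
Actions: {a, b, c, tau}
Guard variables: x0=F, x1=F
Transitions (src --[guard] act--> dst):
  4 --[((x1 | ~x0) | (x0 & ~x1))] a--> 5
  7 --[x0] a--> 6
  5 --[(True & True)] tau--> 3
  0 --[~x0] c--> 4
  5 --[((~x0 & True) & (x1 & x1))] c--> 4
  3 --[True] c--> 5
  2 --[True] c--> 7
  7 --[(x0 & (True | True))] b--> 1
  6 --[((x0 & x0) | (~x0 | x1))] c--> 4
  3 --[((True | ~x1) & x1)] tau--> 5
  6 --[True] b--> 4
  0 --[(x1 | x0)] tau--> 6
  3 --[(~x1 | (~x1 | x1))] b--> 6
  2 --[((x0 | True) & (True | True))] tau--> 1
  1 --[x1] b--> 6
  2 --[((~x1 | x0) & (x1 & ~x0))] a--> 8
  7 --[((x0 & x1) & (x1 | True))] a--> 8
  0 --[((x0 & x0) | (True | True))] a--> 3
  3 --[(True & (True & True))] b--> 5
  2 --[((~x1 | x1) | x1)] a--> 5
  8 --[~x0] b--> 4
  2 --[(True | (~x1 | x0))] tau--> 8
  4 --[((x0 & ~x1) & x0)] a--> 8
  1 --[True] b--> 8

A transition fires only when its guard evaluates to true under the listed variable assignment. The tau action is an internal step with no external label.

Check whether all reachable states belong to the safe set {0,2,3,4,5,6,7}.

Allowed set {0,2,3,4,5,6,7}
Reach set: {0,3,4,5,6}
  0: safe
  3: safe
  4: safe
  5: safe
  6: safe

Answer: INVARIANT HOLDS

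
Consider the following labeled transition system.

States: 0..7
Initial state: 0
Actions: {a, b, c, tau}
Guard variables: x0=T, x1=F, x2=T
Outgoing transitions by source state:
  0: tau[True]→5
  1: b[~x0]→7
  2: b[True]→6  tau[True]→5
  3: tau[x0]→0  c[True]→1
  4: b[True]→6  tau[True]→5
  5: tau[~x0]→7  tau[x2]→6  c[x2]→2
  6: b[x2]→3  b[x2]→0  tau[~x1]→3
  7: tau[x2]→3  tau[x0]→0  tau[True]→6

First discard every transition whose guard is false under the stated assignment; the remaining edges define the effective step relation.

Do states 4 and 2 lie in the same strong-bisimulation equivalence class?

Answer: BISIMILAR

Analysis:
Bisimulation quotient by refinement:
  round 0: {{0,1,2,3,4,5,6,7}}
  round 1: {{0,7},{1},{2,4,6},{3,5}}
  round 2: {{0},{1},{2,4},{3},{5},{6},{7}}
Fixed point at round 3; 7 class(es).
4∈{2,4}, 2∈{2,4}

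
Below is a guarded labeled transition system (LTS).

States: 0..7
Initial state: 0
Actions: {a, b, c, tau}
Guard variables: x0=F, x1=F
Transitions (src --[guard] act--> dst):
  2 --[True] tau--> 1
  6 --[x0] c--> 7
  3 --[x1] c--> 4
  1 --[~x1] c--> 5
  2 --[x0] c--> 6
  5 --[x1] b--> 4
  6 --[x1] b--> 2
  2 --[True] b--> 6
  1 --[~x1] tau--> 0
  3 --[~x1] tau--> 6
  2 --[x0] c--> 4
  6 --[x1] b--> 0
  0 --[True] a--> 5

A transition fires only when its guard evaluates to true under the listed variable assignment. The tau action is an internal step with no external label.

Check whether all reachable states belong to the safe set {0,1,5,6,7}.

Allowed set {0,1,5,6,7}
R = {0,5}
  0: ok
  5: ok

Answer: INVARIANT HOLDS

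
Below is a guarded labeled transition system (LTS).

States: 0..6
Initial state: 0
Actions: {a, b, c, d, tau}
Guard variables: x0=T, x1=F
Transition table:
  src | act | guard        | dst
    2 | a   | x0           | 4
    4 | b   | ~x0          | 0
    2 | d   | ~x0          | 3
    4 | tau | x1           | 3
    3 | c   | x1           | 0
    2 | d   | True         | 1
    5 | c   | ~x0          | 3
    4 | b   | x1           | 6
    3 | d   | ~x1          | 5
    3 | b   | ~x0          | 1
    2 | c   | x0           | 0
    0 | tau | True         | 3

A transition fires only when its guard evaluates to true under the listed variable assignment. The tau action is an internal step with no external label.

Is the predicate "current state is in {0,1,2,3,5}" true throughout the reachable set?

Allowed set {0,1,2,3,5}
Reachable = {0,3,5}
  0: ok
  3: ok
  5: ok

Answer: INVARIANT HOLDS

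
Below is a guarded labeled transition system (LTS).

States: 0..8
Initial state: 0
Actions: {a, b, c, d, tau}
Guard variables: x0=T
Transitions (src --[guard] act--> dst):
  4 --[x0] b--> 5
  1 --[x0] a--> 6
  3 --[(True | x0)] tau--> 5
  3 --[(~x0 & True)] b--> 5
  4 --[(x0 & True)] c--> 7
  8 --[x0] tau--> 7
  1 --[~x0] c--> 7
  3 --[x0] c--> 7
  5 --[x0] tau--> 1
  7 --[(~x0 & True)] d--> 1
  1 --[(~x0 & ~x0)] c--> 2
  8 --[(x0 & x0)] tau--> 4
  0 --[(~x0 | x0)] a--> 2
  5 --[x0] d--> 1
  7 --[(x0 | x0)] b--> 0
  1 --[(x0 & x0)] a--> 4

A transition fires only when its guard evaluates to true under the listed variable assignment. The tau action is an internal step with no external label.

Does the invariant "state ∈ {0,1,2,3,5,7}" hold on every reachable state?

Answer: INVARIANT HOLDS

Working:
Allowed set {0,1,2,3,5,7}
Reach set: {0,2}
  0: ok
  2: ok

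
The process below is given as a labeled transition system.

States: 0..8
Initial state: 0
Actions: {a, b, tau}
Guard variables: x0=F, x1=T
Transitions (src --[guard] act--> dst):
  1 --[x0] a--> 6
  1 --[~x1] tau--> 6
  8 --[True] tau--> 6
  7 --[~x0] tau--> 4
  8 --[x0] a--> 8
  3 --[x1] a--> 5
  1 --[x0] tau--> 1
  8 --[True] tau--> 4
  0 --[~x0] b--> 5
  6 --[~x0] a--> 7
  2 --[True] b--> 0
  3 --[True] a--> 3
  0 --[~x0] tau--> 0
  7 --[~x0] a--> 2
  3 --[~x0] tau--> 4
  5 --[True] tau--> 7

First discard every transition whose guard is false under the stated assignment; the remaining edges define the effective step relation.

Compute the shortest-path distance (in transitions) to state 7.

Answer: 2

Working:
Breadth-first toward 7:
  L0 = {0}
  L1 = {5}
  L2 = {7}
7 enters at depth 2; path b·tau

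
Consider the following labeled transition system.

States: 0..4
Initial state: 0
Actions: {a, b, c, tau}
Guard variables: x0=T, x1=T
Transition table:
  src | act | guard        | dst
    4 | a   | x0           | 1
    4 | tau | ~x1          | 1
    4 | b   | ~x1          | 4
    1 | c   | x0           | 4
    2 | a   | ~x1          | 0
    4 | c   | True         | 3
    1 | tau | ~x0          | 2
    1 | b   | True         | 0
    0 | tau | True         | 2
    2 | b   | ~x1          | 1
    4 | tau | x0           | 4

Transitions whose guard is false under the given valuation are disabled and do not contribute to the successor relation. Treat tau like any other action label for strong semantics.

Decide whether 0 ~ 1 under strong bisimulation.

Answer: NOT BISIMILAR

Trace:
Refine partition for ~:
  π0 = {{0,1,2,3,4}}
  π1 = {{0},{1},{2,3},{4}}
Fixed point at round 2; 4 class(es).
class of 0: {0}; class of 1: {1}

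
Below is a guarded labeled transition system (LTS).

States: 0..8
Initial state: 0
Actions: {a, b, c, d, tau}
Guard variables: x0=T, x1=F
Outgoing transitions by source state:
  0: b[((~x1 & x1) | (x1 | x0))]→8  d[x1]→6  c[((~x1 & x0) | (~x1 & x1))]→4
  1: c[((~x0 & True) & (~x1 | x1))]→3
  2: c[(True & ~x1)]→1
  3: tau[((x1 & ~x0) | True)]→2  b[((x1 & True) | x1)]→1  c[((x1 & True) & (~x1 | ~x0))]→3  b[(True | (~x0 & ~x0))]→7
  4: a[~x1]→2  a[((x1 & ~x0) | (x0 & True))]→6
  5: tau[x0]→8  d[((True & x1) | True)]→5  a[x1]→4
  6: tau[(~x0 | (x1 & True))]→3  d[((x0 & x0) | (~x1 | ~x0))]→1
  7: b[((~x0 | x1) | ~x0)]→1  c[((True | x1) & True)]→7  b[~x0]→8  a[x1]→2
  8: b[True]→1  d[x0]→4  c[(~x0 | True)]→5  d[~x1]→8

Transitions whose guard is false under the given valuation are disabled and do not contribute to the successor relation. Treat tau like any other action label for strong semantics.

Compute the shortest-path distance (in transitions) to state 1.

Answer: 2

Analysis:
BFS to 1:
  depth 0: {0}
  depth 1: {4,8}
  depth 2: {1,2,5,6}
first hit 1 at d=2 via b·b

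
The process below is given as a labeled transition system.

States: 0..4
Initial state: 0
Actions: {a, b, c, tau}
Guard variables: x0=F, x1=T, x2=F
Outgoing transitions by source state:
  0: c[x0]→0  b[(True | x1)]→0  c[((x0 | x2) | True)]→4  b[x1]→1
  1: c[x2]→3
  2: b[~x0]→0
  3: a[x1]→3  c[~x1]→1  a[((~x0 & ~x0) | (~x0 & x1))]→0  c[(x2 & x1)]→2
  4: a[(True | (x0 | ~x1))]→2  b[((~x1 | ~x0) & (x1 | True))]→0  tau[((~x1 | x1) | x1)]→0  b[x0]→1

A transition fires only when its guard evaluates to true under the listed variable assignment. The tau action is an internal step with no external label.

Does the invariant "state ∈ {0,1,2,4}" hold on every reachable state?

Answer: INVARIANT HOLDS

Working:
Allowed set {0,1,2,4}
Reachable = {0,1,2,4}
  0: safe
  1: safe
  2: safe
  4: safe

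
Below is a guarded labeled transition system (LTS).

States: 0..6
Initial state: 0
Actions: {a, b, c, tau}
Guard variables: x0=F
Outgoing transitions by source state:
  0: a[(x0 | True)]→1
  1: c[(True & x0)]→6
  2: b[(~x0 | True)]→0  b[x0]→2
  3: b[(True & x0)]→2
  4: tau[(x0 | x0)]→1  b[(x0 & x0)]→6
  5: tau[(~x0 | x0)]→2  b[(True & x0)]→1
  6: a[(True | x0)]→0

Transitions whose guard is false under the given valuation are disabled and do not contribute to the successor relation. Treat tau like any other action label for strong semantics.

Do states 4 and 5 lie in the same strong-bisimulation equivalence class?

Answer: NOT BISIMILAR

Working:
Bisimulation quotient by refinement:
  π0 = {{0,1,2,3,4,5,6}}
  π1 = {{0,6},{1,3,4},{2},{5}}
  π2 = {{0},{1,3,4},{2},{5},{6}}
stable after 3 split(s): 5 block(s)
class of 4: {1,3,4}; class of 5: {5}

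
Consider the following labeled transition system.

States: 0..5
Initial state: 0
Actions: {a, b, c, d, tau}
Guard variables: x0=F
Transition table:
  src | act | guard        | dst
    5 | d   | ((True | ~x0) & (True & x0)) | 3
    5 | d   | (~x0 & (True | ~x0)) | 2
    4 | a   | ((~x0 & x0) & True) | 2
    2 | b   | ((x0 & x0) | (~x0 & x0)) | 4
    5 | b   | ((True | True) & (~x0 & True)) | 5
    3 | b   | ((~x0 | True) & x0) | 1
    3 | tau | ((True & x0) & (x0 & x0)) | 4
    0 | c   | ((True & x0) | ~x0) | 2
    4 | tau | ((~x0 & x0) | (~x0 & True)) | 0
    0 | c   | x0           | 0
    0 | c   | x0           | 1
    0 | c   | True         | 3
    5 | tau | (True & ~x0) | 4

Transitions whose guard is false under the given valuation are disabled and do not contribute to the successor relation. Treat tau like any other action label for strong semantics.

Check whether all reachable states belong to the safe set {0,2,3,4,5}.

Allowed set {0,2,3,4,5}
R = {0,2,3}
  0: ok
  2: ok
  3: ok

Answer: INVARIANT HOLDS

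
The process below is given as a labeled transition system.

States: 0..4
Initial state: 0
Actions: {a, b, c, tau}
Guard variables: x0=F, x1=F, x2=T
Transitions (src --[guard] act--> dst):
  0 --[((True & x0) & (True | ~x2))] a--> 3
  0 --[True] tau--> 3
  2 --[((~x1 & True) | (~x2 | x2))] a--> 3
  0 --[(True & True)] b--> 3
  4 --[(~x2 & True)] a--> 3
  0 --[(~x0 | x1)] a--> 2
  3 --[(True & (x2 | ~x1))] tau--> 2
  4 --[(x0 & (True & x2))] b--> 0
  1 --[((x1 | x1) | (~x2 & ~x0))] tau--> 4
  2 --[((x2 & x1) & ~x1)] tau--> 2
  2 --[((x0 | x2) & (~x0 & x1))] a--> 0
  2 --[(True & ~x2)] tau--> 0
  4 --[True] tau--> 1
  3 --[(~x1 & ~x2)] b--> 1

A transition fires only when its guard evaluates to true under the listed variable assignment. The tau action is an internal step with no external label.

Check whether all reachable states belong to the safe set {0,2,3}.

Answer: INVARIANT HOLDS

Trace:
Inv-set: {0,2,3}
R = {0,2,3}
  0: safe
  2: safe
  3: safe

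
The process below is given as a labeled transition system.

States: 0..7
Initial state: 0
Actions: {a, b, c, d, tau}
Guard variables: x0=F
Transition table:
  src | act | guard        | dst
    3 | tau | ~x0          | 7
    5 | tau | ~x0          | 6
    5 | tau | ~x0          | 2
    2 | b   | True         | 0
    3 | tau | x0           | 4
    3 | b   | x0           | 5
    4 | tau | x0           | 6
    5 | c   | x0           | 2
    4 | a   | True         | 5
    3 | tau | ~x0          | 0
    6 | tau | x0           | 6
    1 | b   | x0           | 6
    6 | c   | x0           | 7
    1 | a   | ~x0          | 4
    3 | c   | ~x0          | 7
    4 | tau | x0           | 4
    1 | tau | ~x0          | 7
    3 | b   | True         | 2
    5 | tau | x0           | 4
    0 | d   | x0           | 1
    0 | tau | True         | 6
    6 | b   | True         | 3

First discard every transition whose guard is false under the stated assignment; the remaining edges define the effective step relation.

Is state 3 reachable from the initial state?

Answer: REACHABLE

Working:
Guard filter leaves 12 enabled edge(s).
L0 = {0}
L1 = {6}  cumulative {0,6}
L2 = {3}  cumulative {0,3,6}
L3 = {2,7}  cumulative {0,2,3,6,7}
R = {0,2,3,6,7}
trace reaching 3: tau·b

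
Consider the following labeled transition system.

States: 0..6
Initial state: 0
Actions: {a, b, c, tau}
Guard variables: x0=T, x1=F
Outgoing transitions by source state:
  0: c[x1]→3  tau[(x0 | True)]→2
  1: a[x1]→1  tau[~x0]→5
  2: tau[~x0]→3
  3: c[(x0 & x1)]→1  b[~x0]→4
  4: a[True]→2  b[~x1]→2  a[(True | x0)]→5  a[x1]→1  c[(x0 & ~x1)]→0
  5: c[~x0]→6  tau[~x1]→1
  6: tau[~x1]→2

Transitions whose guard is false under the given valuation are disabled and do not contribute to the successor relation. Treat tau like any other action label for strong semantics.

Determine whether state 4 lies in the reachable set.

Answer: UNREACHABLE

Trace:
7 transition(s) survive guard evaluation.
L0 = {0}
L1 = {2}  cumulative {0,2}
Reachable = {0,2}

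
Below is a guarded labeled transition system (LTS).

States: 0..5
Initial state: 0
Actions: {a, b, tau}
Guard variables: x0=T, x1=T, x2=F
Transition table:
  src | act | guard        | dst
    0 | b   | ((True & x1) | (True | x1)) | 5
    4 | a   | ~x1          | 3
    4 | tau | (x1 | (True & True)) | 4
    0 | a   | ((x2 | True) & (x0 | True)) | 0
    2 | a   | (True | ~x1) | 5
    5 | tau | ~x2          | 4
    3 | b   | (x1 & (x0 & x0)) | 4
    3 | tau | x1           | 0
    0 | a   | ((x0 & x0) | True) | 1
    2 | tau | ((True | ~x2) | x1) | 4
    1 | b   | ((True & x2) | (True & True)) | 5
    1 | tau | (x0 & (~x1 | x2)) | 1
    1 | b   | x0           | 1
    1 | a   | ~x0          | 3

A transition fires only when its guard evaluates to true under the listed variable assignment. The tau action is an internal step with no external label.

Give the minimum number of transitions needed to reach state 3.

Layered search for 3:
  L0 = {0}
  L1 = {1,5}
  L2 = {4}
3 never appears.

Answer: UNREACHABLE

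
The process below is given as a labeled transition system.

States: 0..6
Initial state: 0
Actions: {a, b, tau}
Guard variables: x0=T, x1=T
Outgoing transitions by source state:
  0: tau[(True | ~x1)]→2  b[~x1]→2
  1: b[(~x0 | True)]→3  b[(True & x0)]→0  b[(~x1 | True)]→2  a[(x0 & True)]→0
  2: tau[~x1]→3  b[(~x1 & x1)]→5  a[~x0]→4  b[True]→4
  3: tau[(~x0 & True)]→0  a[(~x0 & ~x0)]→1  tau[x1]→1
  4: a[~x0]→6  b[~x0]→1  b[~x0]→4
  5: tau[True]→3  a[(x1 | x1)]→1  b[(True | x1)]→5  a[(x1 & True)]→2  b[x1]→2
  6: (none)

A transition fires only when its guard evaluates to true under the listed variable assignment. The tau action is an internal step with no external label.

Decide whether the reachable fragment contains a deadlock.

Answer: DEADLOCK at state 4

Trace:
R = {0,2,4}
  0: tau→2  [1 exit(s)]
  2: b→4  [1 exit(s)]
  4: ∅  [deadlock]
trace reaching 4: tau·b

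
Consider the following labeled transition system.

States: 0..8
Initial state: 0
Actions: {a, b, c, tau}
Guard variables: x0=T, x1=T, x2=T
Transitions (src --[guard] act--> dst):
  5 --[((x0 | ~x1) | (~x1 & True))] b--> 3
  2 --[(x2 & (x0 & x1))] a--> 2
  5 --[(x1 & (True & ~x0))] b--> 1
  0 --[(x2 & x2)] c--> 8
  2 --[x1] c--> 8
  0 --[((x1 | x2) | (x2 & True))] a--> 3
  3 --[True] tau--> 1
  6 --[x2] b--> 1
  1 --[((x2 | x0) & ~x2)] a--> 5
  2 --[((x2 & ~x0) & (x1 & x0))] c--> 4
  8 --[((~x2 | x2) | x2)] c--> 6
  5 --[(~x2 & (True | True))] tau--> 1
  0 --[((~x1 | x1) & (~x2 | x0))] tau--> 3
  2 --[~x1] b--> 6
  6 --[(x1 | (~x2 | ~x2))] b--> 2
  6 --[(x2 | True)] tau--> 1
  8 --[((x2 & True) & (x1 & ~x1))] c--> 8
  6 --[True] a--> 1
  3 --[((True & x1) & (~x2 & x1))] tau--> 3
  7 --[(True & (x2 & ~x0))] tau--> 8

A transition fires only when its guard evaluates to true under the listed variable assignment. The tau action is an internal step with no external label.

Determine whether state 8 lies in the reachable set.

Guard filter leaves 12 enabled edge(s).
Layer 0: {0}
Layer 1: {3,8}  total {0,3,8}
Layer 2: {1,6}  total {0,1,3,6,8}
Layer 3: {2}  total {0,1,2,3,6,8}
Reachable = {0,1,2,3,6,8}
trace reaching 8: c

Answer: REACHABLE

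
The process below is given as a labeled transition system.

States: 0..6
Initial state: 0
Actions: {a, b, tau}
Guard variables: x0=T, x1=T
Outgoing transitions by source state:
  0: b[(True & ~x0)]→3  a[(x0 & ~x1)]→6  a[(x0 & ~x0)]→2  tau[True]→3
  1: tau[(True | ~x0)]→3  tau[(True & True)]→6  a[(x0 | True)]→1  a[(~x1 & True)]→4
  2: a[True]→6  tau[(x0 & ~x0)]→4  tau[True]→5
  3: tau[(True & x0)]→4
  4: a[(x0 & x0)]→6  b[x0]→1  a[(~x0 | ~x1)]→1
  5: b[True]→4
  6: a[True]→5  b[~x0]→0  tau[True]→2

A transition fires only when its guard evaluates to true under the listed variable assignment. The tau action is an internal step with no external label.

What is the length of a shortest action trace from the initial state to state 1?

Answer: 3

Working:
BFS to 1:
  L0 = {0}
  L1 = {3}
  L2 = {4}
  L3 = {1,6}
depth(1)=3, e.g. tau·tau·b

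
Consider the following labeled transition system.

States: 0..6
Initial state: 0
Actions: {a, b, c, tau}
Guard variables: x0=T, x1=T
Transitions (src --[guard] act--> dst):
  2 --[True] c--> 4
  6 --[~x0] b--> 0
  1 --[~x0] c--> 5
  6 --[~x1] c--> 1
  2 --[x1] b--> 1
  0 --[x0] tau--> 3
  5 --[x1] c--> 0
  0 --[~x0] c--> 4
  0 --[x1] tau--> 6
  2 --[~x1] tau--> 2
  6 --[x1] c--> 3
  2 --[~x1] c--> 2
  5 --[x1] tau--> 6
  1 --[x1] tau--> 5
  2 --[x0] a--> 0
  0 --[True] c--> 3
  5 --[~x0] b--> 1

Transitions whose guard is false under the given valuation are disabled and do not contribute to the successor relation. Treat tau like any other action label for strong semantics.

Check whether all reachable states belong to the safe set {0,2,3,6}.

Safe = {0,2,3,6}
R = {0,3,6}
  0: safe
  3: safe
  6: safe

Answer: INVARIANT HOLDS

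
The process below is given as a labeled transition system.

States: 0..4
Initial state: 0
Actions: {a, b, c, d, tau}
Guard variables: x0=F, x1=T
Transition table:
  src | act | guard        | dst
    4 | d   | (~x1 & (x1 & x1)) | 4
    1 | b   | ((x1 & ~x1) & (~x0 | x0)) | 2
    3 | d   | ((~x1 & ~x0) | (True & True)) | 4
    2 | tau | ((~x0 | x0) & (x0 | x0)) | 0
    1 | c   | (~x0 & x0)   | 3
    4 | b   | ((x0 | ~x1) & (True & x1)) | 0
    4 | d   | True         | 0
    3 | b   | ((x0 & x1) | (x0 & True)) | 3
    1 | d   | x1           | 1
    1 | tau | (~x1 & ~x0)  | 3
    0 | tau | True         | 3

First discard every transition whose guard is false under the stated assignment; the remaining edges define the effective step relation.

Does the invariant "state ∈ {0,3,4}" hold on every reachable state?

Answer: INVARIANT HOLDS

Trace:
Allowed set {0,3,4}
R = {0,3,4}
  0: safe
  3: safe
  4: safe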